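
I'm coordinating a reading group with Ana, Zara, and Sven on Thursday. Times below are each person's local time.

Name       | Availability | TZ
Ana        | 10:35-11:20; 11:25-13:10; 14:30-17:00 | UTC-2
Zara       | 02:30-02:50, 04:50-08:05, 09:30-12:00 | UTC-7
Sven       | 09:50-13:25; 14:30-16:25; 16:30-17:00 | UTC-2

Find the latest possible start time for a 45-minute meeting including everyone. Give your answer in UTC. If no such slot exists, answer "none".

Ana in UTC: 12:35-13:20, 13:25-15:10, 16:30-19:00 (add 2h to convert from UTC-2).
Zara in UTC: 09:30-09:50, 11:50-15:05, 16:30-19:00 (add 7h to convert from UTC-7).
Sven in UTC: 11:50-15:25, 16:30-18:25, 18:30-19:00 (add 2h to convert from UTC-2).
Ana ∩ Zara: 12:35-13:20, 13:25-15:05, 16:30-19:00.
Ana ∩ Zara ∩ Sven: 12:35-13:20, 13:25-15:05, 16:30-18:25, 18:30-19:00.
Those are the intersection windows.
The last common window of at least 45 minutes is 16:30-18:25; a 45-minute meeting can start as late as 17:40 and still end by 18:25.

17:40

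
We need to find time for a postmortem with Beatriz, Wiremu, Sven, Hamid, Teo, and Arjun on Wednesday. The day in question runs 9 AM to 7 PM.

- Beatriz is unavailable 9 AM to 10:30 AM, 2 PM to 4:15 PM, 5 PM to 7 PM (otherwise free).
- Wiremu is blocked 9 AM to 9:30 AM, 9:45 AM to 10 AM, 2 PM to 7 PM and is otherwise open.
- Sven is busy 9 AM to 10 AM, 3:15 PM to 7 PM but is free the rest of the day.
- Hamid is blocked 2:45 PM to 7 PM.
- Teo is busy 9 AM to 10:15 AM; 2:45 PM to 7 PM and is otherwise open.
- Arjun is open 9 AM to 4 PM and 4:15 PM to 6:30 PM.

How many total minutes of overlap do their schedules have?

210

Beatriz free: 10:30-14:00, 16:15-17:00 (invert busy blocks within the working day).
Wiremu free: 09:30-09:45, 10:00-14:00 (invert busy blocks within the working day).
Sven free: 10:00-15:15 (invert busy blocks within the working day).
Hamid free: 09:00-14:45 (invert busy blocks within the working day).
Teo free: 10:15-14:45 (invert busy blocks within the working day).
Arjun free: 09:00-16:00, 16:15-18:30.
Beatriz ∩ Wiremu: 10:30-14:00.
Beatriz ∩ Wiremu ∩ Sven: 10:30-14:00.
Beatriz ∩ Wiremu ∩ Sven ∩ Hamid: 10:30-14:00.
Beatriz ∩ Wiremu ∩ Sven ∩ Hamid ∩ Teo: 10:30-14:00.
Beatriz ∩ Wiremu ∩ Sven ∩ Hamid ∩ Teo ∩ Arjun: 10:30-14:00.
That's a single block of 210 minutes.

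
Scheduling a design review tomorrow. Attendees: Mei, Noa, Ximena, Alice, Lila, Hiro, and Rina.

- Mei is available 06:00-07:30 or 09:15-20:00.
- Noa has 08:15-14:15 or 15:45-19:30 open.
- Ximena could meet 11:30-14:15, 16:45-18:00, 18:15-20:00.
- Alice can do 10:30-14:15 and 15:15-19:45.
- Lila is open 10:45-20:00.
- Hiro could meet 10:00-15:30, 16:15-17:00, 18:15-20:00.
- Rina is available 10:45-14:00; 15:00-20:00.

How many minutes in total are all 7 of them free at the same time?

240

Mei ∩ Noa: 09:15-14:15, 15:45-19:30.
Mei ∩ Noa ∩ Ximena: 11:30-14:15, 16:45-18:00, 18:15-19:30.
Mei ∩ Noa ∩ Ximena ∩ Alice: 11:30-14:15, 16:45-18:00, 18:15-19:30.
Mei ∩ Noa ∩ Ximena ∩ Alice ∩ Lila: 11:30-14:15, 16:45-18:00, 18:15-19:30.
Mei ∩ Noa ∩ Ximena ∩ Alice ∩ Lila ∩ Hiro: 11:30-14:15, 16:45-17:00, 18:15-19:30.
Mei ∩ Noa ∩ Ximena ∩ Alice ∩ Lila ∩ Hiro ∩ Rina: 11:30-14:00, 16:45-17:00, 18:15-19:30.
Summing the common windows: 150 + 15 + 75 = 240 minutes.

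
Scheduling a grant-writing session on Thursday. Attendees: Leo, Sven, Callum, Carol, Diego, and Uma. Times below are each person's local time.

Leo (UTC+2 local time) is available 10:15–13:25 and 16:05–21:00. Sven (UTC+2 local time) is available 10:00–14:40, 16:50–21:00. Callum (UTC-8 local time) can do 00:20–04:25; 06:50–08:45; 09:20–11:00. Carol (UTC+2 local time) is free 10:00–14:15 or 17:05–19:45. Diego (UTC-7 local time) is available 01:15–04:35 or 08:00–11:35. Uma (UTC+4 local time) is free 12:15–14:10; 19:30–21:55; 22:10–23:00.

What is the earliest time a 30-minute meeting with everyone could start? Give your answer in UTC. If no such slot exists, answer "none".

Leo in UTC: 08:15-11:25, 14:05-19:00 (subtract 2h to convert from UTC+2).
Sven in UTC: 08:00-12:40, 14:50-19:00 (subtract 2h to convert from UTC+2).
Callum in UTC: 08:20-12:25, 14:50-16:45, 17:20-19:00 (add 8h to convert from UTC-8).
Carol in UTC: 08:00-12:15, 15:05-17:45 (subtract 2h to convert from UTC+2).
Diego in UTC: 08:15-11:35, 15:00-18:35 (add 7h to convert from UTC-7).
Uma in UTC: 08:15-10:10, 15:30-17:55, 18:10-19:00 (subtract 4h to convert from UTC+4).
Leo ∩ Sven: 08:15-11:25, 14:50-19:00.
Leo ∩ Sven ∩ Callum: 08:20-11:25, 14:50-16:45, 17:20-19:00.
Leo ∩ Sven ∩ Callum ∩ Carol: 08:20-11:25, 15:05-16:45, 17:20-17:45.
Leo ∩ Sven ∩ Callum ∩ Carol ∩ Diego: 08:20-11:25, 15:05-16:45, 17:20-17:45.
Leo ∩ Sven ∩ Callum ∩ Carol ∩ Diego ∩ Uma: 08:20-10:10, 15:30-16:45, 17:20-17:45.
The first common window of at least 30 minutes is 08:20-10:10, so the earliest start is 08:20.

08:20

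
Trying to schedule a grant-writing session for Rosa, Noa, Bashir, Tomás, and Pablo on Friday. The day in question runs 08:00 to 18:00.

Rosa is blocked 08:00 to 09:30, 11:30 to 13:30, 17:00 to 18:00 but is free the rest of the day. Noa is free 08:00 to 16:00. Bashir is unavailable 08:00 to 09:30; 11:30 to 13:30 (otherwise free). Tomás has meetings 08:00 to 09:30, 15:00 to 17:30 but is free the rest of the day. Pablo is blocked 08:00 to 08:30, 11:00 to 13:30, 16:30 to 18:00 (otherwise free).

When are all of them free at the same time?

09:30-11:00, 13:30-15:00

Rosa free: 09:30-11:30, 13:30-17:00 (invert busy blocks within the working day).
Noa free: 08:00-16:00.
Bashir free: 09:30-11:30, 13:30-18:00 (invert busy blocks within the working day).
Tomás free: 09:30-15:00, 17:30-18:00 (invert busy blocks within the working day).
Pablo free: 08:30-11:00, 13:30-16:30 (invert busy blocks within the working day).
Rosa ∩ Noa: 09:30-11:30, 13:30-16:00.
Rosa ∩ Noa ∩ Bashir: 09:30-11:30, 13:30-16:00.
Rosa ∩ Noa ∩ Bashir ∩ Tomás: 09:30-11:30, 13:30-15:00.
Rosa ∩ Noa ∩ Bashir ∩ Tomás ∩ Pablo: 09:30-11:00, 13:30-15:00.
So the common availability across everyone is 09:30-11:00, 13:30-15:00.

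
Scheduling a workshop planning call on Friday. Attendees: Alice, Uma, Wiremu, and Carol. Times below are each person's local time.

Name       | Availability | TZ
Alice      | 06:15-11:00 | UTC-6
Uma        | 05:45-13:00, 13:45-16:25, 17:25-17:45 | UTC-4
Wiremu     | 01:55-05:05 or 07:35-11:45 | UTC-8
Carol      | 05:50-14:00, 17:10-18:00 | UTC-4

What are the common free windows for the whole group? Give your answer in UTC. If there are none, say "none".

Alice in UTC: 12:15-17:00 (add 6h to convert from UTC-6).
Uma in UTC: 09:45-17:00, 17:45-20:25, 21:25-21:45 (add 4h to convert from UTC-4).
Wiremu in UTC: 09:55-13:05, 15:35-19:45 (add 8h to convert from UTC-8).
Carol in UTC: 09:50-18:00, 21:10-22:00 (add 4h to convert from UTC-4).
Alice ∩ Uma: 12:15-17:00.
Alice ∩ Uma ∩ Wiremu: 12:15-13:05, 15:35-17:00.
Alice ∩ Uma ∩ Wiremu ∩ Carol: 12:15-13:05, 15:35-17:00.

12:15-13:05, 15:35-17:00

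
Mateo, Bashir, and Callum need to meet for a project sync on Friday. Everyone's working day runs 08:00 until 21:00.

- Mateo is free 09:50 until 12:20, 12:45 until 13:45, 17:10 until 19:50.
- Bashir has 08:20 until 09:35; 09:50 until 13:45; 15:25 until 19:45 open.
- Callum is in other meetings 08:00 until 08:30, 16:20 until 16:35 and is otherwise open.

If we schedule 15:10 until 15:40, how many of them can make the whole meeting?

Mateo free: 09:50-12:20, 12:45-13:45, 17:10-19:50.
Bashir free: 08:20-09:35, 09:50-13:45, 15:25-19:45.
Callum free: 08:30-16:20, 16:35-21:00 (invert busy blocks within the working day).
Callum can make the full 15:10-15:40 slot — that's 1.

1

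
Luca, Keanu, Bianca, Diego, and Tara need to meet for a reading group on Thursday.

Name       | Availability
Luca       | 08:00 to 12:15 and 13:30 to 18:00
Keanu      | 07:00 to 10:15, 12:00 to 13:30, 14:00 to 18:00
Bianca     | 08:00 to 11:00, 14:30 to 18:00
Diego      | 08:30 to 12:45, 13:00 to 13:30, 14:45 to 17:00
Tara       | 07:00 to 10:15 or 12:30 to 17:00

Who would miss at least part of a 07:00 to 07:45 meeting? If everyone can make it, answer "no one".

Luca: not fully free for 07:00-07:45. Keanu: free for 07:00-07:45. Bianca: not fully free for 07:00-07:45. Diego: not fully free for 07:00-07:45. Tara: free for 07:00-07:45.

Bianca, Diego, Luca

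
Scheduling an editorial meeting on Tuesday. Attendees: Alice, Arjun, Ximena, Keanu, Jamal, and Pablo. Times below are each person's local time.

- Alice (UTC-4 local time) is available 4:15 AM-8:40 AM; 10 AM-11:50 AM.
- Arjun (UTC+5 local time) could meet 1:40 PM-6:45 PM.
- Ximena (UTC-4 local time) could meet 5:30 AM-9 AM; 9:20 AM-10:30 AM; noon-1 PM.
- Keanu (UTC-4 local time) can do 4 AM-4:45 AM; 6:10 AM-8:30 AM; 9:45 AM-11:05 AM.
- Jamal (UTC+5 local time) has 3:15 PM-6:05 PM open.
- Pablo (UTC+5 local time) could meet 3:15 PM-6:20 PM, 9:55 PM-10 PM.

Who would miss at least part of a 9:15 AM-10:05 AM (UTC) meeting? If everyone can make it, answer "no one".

Jamal, Keanu, Pablo, Ximena

Alice in UTC: 08:15-12:40, 14:00-15:50 (add 4h to convert from UTC-4).
Arjun in UTC: 08:40-13:45 (subtract 5h to convert from UTC+5).
Ximena in UTC: 09:30-13:00, 13:20-14:30, 16:00-17:00 (add 4h to convert from UTC-4).
Keanu in UTC: 08:00-08:45, 10:10-12:30, 13:45-15:05 (add 4h to convert from UTC-4).
Jamal in UTC: 10:15-13:05 (subtract 5h to convert from UTC+5).
Pablo in UTC: 10:15-13:20, 16:55-17:00 (subtract 5h to convert from UTC+5).
Alice: free for 09:15-10:05. Arjun: free for 09:15-10:05. Ximena: not fully free for 09:15-10:05. Keanu: not fully free for 09:15-10:05. Jamal: not fully free for 09:15-10:05. Pablo: not fully free for 09:15-10:05.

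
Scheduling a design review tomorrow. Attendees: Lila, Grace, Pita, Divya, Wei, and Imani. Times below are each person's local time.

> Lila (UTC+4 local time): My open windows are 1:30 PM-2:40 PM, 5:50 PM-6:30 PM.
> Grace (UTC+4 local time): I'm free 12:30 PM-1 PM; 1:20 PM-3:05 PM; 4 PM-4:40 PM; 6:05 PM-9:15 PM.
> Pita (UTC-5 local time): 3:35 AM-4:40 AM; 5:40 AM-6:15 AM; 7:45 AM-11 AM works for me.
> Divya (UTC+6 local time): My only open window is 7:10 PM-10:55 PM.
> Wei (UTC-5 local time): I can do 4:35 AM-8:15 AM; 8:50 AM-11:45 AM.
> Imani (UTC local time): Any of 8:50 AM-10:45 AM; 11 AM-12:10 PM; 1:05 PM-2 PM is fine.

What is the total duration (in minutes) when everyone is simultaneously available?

Lila in UTC: 09:30-10:40, 13:50-14:30 (subtract 4h to convert from UTC+4).
Grace in UTC: 08:30-09:00, 09:20-11:05, 12:00-12:40, 14:05-17:15 (subtract 4h to convert from UTC+4).
Pita in UTC: 08:35-09:40, 10:40-11:15, 12:45-16:00 (add 5h to convert from UTC-5).
Divya in UTC: 13:10-16:55 (subtract 6h to convert from UTC+6).
Wei in UTC: 09:35-13:15, 13:50-16:45 (add 5h to convert from UTC-5).
Imani in UTC: 08:50-10:45, 11:00-12:10, 13:05-14:00.
Lila ∩ Grace: 09:30-10:40, 14:05-14:30.
Lila ∩ Grace ∩ Pita: 09:30-09:40, 14:05-14:30.
Lila ∩ Grace ∩ Pita ∩ Divya: 14:05-14:30.
Lila ∩ Grace ∩ Pita ∩ Divya ∩ Wei: 14:05-14:30.
Lila ∩ Grace ∩ Pita ∩ Divya ∩ Wei ∩ Imani: ∅.
There is no time when everyone is free.
There is no common window, so the total is 0 minutes.

0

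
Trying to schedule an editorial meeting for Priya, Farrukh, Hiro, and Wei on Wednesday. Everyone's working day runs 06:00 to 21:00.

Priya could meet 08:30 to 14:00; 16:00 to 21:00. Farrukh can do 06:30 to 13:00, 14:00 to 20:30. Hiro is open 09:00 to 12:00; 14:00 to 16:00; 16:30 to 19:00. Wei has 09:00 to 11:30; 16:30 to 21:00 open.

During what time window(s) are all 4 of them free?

09:00-11:30, 16:30-19:00

Priya ∩ Farrukh: 08:30-13:00, 16:00-20:30.
Priya ∩ Farrukh ∩ Hiro: 09:00-12:00, 16:30-19:00.
Priya ∩ Farrukh ∩ Hiro ∩ Wei: 09:00-11:30, 16:30-19:00.
Those are the intersection windows.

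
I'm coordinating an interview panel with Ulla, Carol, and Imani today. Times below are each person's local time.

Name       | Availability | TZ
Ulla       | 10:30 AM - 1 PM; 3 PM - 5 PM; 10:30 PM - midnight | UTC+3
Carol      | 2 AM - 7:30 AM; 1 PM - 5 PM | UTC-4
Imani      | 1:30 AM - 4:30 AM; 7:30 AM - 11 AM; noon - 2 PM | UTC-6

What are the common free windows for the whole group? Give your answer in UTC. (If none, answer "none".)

Ulla in UTC: 07:30-10:00, 12:00-14:00, 19:30-21:00 (subtract 3h to convert from UTC+3).
Carol in UTC: 06:00-11:30, 17:00-21:00 (add 4h to convert from UTC-4).
Imani in UTC: 07:30-10:30, 13:30-17:00, 18:00-20:00 (add 6h to convert from UTC-6).
Ulla ∩ Carol: 07:30-10:00, 19:30-21:00.
Ulla ∩ Carol ∩ Imani: 07:30-10:00, 19:30-20:00.
Those are the intersection windows.

07:30-10:00, 19:30-20:00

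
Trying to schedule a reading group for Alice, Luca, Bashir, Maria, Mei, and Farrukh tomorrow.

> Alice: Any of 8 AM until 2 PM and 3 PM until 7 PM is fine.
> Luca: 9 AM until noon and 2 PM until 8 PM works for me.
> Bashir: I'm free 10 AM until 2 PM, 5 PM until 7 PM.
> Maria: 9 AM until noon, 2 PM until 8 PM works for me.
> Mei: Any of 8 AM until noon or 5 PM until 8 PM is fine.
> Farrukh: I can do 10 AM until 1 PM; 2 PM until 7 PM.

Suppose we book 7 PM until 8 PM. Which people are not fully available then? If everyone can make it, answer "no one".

Alice, Bashir, Farrukh

Alice: not fully free for 19:00-20:00. Luca: free for 19:00-20:00. Bashir: not fully free for 19:00-20:00. Maria: free for 19:00-20:00. Mei: free for 19:00-20:00. Farrukh: not fully free for 19:00-20:00.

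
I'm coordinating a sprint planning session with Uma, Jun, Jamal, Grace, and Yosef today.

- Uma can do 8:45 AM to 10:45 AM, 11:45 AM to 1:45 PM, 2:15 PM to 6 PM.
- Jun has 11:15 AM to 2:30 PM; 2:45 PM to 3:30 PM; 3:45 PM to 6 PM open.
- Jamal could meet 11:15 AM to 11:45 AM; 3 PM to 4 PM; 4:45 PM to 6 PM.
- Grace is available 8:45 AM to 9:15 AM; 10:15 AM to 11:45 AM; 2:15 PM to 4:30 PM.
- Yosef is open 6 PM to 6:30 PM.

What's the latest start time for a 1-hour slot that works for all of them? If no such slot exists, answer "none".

Uma ∩ Jun: 11:45-13:45, 14:15-14:30, 14:45-15:30, 15:45-18:00.
Uma ∩ Jun ∩ Jamal: 15:00-15:30, 15:45-16:00, 16:45-18:00.
Uma ∩ Jun ∩ Jamal ∩ Grace: 15:00-15:30, 15:45-16:00.
Uma ∩ Jun ∩ Jamal ∩ Grace ∩ Yosef: ∅.
There is no time when everyone is free.
No common window is at least 60 minutes long.

none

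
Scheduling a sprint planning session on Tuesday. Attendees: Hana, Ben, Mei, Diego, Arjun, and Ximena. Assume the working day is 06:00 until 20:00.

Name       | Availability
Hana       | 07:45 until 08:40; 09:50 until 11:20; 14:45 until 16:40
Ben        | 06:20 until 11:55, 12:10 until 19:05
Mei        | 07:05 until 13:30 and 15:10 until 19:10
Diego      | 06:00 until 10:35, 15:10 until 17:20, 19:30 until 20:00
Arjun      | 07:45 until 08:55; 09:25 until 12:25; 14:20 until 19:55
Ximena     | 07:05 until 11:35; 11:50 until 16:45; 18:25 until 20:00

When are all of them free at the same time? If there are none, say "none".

07:45-08:40, 09:50-10:35, 15:10-16:40

Hana ∩ Ben: 07:45-08:40, 09:50-11:20, 14:45-16:40.
Hana ∩ Ben ∩ Mei: 07:45-08:40, 09:50-11:20, 15:10-16:40.
Hana ∩ Ben ∩ Mei ∩ Diego: 07:45-08:40, 09:50-10:35, 15:10-16:40.
Hana ∩ Ben ∩ Mei ∩ Diego ∩ Arjun: 07:45-08:40, 09:50-10:35, 15:10-16:40.
Hana ∩ Ben ∩ Mei ∩ Diego ∩ Arjun ∩ Ximena: 07:45-08:40, 09:50-10:35, 15:10-16:40.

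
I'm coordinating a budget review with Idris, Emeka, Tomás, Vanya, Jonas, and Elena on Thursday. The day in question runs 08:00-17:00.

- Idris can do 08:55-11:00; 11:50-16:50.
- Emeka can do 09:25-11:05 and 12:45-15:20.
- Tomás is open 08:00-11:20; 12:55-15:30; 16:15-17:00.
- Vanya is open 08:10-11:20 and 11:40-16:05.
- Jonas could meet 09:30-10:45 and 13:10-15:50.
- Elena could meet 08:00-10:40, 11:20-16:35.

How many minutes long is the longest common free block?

Idris ∩ Emeka: 09:25-11:00, 12:45-15:20.
Idris ∩ Emeka ∩ Tomás: 09:25-11:00, 12:55-15:20.
Idris ∩ Emeka ∩ Tomás ∩ Vanya: 09:25-11:00, 12:55-15:20.
Idris ∩ Emeka ∩ Tomás ∩ Vanya ∩ Jonas: 09:30-10:45, 13:10-15:20.
Idris ∩ Emeka ∩ Tomás ∩ Vanya ∩ Jonas ∩ Elena: 09:30-10:40, 13:10-15:20.
So the common availability across everyone is 09:30-10:40, 13:10-15:20.
The longest is 13:10-15:20 at 130 minutes.

130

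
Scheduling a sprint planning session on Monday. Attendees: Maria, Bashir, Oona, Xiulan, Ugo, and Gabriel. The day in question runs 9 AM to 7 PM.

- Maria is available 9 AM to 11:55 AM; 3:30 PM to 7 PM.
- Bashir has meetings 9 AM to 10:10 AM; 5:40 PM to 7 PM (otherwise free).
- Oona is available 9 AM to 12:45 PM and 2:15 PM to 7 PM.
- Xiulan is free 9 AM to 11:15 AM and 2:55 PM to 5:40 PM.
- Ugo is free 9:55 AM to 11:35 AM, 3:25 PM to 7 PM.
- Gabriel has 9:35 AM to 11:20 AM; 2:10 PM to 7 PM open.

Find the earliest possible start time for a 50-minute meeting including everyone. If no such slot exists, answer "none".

Maria free: 09:00-11:55, 15:30-19:00.
Bashir free: 10:10-17:40 (invert busy blocks within the working day).
Oona free: 09:00-12:45, 14:15-19:00.
Xiulan free: 09:00-11:15, 14:55-17:40.
Ugo free: 09:55-11:35, 15:25-19:00.
Gabriel free: 09:35-11:20, 14:10-19:00.
Maria ∩ Bashir: 10:10-11:55, 15:30-17:40.
Maria ∩ Bashir ∩ Oona: 10:10-11:55, 15:30-17:40.
Maria ∩ Bashir ∩ Oona ∩ Xiulan: 10:10-11:15, 15:30-17:40.
Maria ∩ Bashir ∩ Oona ∩ Xiulan ∩ Ugo: 10:10-11:15, 15:30-17:40.
Maria ∩ Bashir ∩ Oona ∩ Xiulan ∩ Ugo ∩ Gabriel: 10:10-11:15, 15:30-17:40.
Those are the intersection windows.
The first common window of at least 50 minutes is 10:10-11:15, so the earliest start is 10:10.

10:10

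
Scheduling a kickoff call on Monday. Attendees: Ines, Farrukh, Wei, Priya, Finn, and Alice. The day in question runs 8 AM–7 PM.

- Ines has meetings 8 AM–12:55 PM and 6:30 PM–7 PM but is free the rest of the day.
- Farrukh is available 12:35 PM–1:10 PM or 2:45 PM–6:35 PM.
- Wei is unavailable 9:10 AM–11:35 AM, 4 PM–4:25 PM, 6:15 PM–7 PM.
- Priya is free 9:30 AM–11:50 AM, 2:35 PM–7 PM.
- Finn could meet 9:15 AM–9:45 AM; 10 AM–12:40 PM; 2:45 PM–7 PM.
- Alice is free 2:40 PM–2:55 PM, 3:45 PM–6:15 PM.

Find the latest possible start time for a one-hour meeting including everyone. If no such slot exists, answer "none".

Ines free: 12:55-18:30 (invert busy blocks within the working day).
Farrukh free: 12:35-13:10, 14:45-18:35.
Wei free: 08:00-09:10, 11:35-16:00, 16:25-18:15 (invert busy blocks within the working day).
Priya free: 09:30-11:50, 14:35-19:00.
Finn free: 09:15-09:45, 10:00-12:40, 14:45-19:00.
Alice free: 14:40-14:55, 15:45-18:15.
Ines ∩ Farrukh: 12:55-13:10, 14:45-18:30.
Ines ∩ Farrukh ∩ Wei: 12:55-13:10, 14:45-16:00, 16:25-18:15.
Ines ∩ Farrukh ∩ Wei ∩ Priya: 14:45-16:00, 16:25-18:15.
Ines ∩ Farrukh ∩ Wei ∩ Priya ∩ Finn: 14:45-16:00, 16:25-18:15.
Ines ∩ Farrukh ∩ Wei ∩ Priya ∩ Finn ∩ Alice: 14:45-14:55, 15:45-16:00, 16:25-18:15.
Those are the intersection windows.
The last common window of at least 60 minutes is 16:25-18:15; a 60-minute meeting can start as late as 17:15 and still end by 18:15.

17:15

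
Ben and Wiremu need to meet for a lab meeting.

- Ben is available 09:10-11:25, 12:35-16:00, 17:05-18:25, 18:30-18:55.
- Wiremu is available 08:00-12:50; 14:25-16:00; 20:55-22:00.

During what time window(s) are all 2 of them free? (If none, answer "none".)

09:10-11:25, 12:35-12:50, 14:25-16:00

Ben ∩ Wiremu: 09:10-11:25, 12:35-12:50, 14:25-16:00.
Those are the intersection windows.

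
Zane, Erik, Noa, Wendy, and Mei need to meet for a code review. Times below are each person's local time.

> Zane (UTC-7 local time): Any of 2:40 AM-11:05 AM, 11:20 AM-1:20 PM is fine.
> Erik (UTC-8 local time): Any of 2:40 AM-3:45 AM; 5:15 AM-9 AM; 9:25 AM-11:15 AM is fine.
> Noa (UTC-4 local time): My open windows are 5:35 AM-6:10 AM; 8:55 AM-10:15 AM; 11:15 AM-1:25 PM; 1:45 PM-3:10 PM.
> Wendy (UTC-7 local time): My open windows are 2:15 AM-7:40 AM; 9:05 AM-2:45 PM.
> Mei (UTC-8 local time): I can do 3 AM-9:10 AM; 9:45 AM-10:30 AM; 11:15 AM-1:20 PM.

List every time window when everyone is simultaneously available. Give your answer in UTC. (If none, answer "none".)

13:15-14:15, 16:05-17:00, 17:45-18:05, 18:20-18:30

Zane in UTC: 09:40-18:05, 18:20-20:20 (add 7h to convert from UTC-7).
Erik in UTC: 10:40-11:45, 13:15-17:00, 17:25-19:15 (add 8h to convert from UTC-8).
Noa in UTC: 09:35-10:10, 12:55-14:15, 15:15-17:25, 17:45-19:10 (add 4h to convert from UTC-4).
Wendy in UTC: 09:15-14:40, 16:05-21:45 (add 7h to convert from UTC-7).
Mei in UTC: 11:00-17:10, 17:45-18:30, 19:15-21:20 (add 8h to convert from UTC-8).
Zane ∩ Erik: 10:40-11:45, 13:15-17:00, 17:25-18:05, 18:20-19:15.
Zane ∩ Erik ∩ Noa: 13:15-14:15, 15:15-17:00, 17:45-18:05, 18:20-19:10.
Zane ∩ Erik ∩ Noa ∩ Wendy: 13:15-14:15, 16:05-17:00, 17:45-18:05, 18:20-19:10.
Zane ∩ Erik ∩ Noa ∩ Wendy ∩ Mei: 13:15-14:15, 16:05-17:00, 17:45-18:05, 18:20-18:30.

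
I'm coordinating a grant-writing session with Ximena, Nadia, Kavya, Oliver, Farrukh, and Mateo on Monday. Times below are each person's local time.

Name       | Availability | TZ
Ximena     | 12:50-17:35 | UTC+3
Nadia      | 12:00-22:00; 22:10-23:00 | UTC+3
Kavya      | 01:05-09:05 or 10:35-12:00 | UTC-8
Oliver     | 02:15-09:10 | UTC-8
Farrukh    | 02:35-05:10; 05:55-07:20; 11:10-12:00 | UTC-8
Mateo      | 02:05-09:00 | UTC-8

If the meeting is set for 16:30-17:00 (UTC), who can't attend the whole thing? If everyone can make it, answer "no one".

Farrukh, Ximena

Ximena in UTC: 09:50-14:35 (subtract 3h to convert from UTC+3).
Nadia in UTC: 09:00-19:00, 19:10-20:00 (subtract 3h to convert from UTC+3).
Kavya in UTC: 09:05-17:05, 18:35-20:00 (add 8h to convert from UTC-8).
Oliver in UTC: 10:15-17:10 (add 8h to convert from UTC-8).
Farrukh in UTC: 10:35-13:10, 13:55-15:20, 19:10-20:00 (add 8h to convert from UTC-8).
Mateo in UTC: 10:05-17:00 (add 8h to convert from UTC-8).
Ximena: not fully free for 16:30-17:00. Nadia: free for 16:30-17:00. Kavya: free for 16:30-17:00. Oliver: free for 16:30-17:00. Farrukh: not fully free for 16:30-17:00. Mateo: free for 16:30-17:00.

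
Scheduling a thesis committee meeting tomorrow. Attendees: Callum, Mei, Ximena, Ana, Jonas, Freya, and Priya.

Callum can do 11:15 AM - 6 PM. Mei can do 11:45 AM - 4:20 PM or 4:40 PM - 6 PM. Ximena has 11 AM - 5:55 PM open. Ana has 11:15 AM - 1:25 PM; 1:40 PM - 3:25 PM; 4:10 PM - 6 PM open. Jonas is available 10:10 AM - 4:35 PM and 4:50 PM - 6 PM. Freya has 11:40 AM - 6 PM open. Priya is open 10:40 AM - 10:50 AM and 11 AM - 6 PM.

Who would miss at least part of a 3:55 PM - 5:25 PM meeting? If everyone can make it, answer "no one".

Ana, Jonas, Mei

Callum: free for 15:55-17:25. Mei: not fully free for 15:55-17:25. Ximena: free for 15:55-17:25. Ana: not fully free for 15:55-17:25. Jonas: not fully free for 15:55-17:25. Freya: free for 15:55-17:25. Priya: free for 15:55-17:25.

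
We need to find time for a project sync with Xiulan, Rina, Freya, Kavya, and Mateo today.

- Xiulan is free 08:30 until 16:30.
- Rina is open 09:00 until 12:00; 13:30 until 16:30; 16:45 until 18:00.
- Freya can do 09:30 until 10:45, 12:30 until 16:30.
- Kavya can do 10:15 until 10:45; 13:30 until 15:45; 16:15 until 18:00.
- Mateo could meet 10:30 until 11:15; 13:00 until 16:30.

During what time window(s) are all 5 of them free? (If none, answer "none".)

Xiulan ∩ Rina: 09:00-12:00, 13:30-16:30.
Xiulan ∩ Rina ∩ Freya: 09:30-10:45, 13:30-16:30.
Xiulan ∩ Rina ∩ Freya ∩ Kavya: 10:15-10:45, 13:30-15:45, 16:15-16:30.
Xiulan ∩ Rina ∩ Freya ∩ Kavya ∩ Mateo: 10:30-10:45, 13:30-15:45, 16:15-16:30.

10:30-10:45, 13:30-15:45, 16:15-16:30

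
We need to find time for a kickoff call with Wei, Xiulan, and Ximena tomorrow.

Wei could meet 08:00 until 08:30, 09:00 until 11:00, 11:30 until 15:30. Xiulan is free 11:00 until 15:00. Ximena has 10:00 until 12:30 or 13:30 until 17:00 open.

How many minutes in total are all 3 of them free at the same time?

150

Wei ∩ Xiulan: 11:30-15:00.
Wei ∩ Xiulan ∩ Ximena: 11:30-12:30, 13:30-15:00.
Summing the common windows: 60 + 90 = 150 minutes.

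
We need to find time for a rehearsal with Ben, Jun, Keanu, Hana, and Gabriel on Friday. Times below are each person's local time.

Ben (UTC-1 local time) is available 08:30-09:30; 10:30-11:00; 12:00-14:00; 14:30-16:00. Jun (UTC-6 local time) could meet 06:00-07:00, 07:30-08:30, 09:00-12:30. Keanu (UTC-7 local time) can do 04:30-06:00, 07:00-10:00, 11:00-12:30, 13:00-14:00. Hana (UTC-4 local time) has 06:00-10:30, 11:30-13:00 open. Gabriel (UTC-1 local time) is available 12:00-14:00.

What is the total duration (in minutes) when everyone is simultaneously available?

30

Ben in UTC: 09:30-10:30, 11:30-12:00, 13:00-15:00, 15:30-17:00 (add 1h to convert from UTC-1).
Jun in UTC: 12:00-13:00, 13:30-14:30, 15:00-18:30 (add 6h to convert from UTC-6).
Keanu in UTC: 11:30-13:00, 14:00-17:00, 18:00-19:30, 20:00-21:00 (add 7h to convert from UTC-7).
Hana in UTC: 10:00-14:30, 15:30-17:00 (add 4h to convert from UTC-4).
Gabriel in UTC: 13:00-15:00 (add 1h to convert from UTC-1).
Ben ∩ Jun: 13:30-14:30, 15:30-17:00.
Ben ∩ Jun ∩ Keanu: 14:00-14:30, 15:30-17:00.
Ben ∩ Jun ∩ Keanu ∩ Hana: 14:00-14:30, 15:30-17:00.
Ben ∩ Jun ∩ Keanu ∩ Hana ∩ Gabriel: 14:00-14:30.
That's a single block of 30 minutes.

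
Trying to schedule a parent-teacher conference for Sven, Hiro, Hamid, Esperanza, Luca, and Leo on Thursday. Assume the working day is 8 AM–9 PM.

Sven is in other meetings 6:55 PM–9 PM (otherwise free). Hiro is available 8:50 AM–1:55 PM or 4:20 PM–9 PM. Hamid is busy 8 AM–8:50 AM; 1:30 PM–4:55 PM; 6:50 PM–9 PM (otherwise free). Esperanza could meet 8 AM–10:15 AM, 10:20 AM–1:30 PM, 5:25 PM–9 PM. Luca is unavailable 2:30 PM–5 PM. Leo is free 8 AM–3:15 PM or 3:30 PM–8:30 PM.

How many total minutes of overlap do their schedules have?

Sven free: 08:00-18:55 (invert busy blocks within the working day).
Hiro free: 08:50-13:55, 16:20-21:00.
Hamid free: 08:50-13:30, 16:55-18:50 (invert busy blocks within the working day).
Esperanza free: 08:00-10:15, 10:20-13:30, 17:25-21:00.
Luca free: 08:00-14:30, 17:00-21:00 (invert busy blocks within the working day).
Leo free: 08:00-15:15, 15:30-20:30.
Sven ∩ Hiro: 08:50-13:55, 16:20-18:55.
Sven ∩ Hiro ∩ Hamid: 08:50-13:30, 16:55-18:50.
Sven ∩ Hiro ∩ Hamid ∩ Esperanza: 08:50-10:15, 10:20-13:30, 17:25-18:50.
Sven ∩ Hiro ∩ Hamid ∩ Esperanza ∩ Luca: 08:50-10:15, 10:20-13:30, 17:25-18:50.
Sven ∩ Hiro ∩ Hamid ∩ Esperanza ∩ Luca ∩ Leo: 08:50-10:15, 10:20-13:30, 17:25-18:50.
Summing the common windows: 85 + 190 + 85 = 360 minutes.

360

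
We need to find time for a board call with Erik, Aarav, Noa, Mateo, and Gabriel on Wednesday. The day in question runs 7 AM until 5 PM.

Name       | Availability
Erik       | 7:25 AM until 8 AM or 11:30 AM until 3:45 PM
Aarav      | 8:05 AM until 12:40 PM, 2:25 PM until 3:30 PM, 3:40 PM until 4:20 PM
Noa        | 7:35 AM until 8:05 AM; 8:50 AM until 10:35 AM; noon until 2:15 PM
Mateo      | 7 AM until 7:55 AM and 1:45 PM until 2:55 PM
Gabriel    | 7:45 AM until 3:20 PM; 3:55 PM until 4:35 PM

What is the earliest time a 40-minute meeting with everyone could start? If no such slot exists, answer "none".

Erik ∩ Aarav: 11:30-12:40, 14:25-15:30, 15:40-15:45.
Erik ∩ Aarav ∩ Noa: 12:00-12:40.
Erik ∩ Aarav ∩ Noa ∩ Mateo: ∅.
Erik ∩ Aarav ∩ Noa ∩ Mateo ∩ Gabriel: ∅.
There is no time when everyone is free.
No common window is at least 40 minutes long.

none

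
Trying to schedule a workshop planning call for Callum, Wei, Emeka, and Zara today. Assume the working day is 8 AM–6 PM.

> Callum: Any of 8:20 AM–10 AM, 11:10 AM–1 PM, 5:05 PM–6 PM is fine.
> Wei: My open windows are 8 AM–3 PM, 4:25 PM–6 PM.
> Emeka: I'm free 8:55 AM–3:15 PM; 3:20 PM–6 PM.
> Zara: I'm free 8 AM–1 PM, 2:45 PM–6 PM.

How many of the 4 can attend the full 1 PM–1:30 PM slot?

2

Wei and Emeka can make the full 13:00-13:30 slot — that's 2.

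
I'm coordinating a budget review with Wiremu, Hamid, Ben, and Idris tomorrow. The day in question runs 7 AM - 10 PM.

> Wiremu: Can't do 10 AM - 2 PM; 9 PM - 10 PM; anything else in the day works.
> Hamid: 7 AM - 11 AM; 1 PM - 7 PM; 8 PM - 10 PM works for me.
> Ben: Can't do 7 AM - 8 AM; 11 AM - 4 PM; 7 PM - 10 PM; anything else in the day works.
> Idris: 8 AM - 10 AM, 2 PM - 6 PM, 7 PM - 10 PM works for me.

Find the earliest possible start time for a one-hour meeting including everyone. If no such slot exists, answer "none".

08:00

Wiremu free: 07:00-10:00, 14:00-21:00 (invert busy blocks within the working day).
Hamid free: 07:00-11:00, 13:00-19:00, 20:00-22:00.
Ben free: 08:00-11:00, 16:00-19:00 (invert busy blocks within the working day).
Idris free: 08:00-10:00, 14:00-18:00, 19:00-22:00.
Wiremu ∩ Hamid: 07:00-10:00, 14:00-19:00, 20:00-21:00.
Wiremu ∩ Hamid ∩ Ben: 08:00-10:00, 16:00-19:00.
Wiremu ∩ Hamid ∩ Ben ∩ Idris: 08:00-10:00, 16:00-18:00.
The first common window of at least 60 minutes is 08:00-10:00, so the earliest start is 08:00.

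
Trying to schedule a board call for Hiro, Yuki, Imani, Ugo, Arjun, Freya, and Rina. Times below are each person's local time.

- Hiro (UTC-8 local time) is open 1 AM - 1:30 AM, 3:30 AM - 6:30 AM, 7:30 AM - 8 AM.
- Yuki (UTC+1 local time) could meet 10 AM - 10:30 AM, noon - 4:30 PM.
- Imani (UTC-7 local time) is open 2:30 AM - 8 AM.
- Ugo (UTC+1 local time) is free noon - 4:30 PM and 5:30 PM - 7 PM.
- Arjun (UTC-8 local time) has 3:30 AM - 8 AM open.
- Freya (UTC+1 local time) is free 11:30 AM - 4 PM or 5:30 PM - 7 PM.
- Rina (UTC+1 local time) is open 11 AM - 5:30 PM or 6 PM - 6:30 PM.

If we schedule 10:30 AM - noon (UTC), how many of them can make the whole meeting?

3

Hiro in UTC: 09:00-09:30, 11:30-14:30, 15:30-16:00 (add 8h to convert from UTC-8).
Yuki in UTC: 09:00-09:30, 11:00-15:30 (subtract 1h to convert from UTC+1).
Imani in UTC: 09:30-15:00 (add 7h to convert from UTC-7).
Ugo in UTC: 11:00-15:30, 16:30-18:00 (subtract 1h to convert from UTC+1).
Arjun in UTC: 11:30-16:00 (add 8h to convert from UTC-8).
Freya in UTC: 10:30-15:00, 16:30-18:00 (subtract 1h to convert from UTC+1).
Rina in UTC: 10:00-16:30, 17:00-17:30 (subtract 1h to convert from UTC+1).
Imani, Freya, and Rina can make the full 10:30-12:00 slot — that's 3.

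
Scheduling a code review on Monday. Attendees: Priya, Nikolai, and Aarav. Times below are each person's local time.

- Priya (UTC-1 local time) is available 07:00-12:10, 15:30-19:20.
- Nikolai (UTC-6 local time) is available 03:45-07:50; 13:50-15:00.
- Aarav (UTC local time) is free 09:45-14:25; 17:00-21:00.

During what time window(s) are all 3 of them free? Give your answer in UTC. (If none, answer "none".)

09:45-13:10, 19:50-20:20

Priya in UTC: 08:00-13:10, 16:30-20:20 (add 1h to convert from UTC-1).
Nikolai in UTC: 09:45-13:50, 19:50-21:00 (add 6h to convert from UTC-6).
Aarav in UTC: 09:45-14:25, 17:00-21:00.
Priya ∩ Nikolai: 09:45-13:10, 19:50-20:20.
Priya ∩ Nikolai ∩ Aarav: 09:45-13:10, 19:50-20:20.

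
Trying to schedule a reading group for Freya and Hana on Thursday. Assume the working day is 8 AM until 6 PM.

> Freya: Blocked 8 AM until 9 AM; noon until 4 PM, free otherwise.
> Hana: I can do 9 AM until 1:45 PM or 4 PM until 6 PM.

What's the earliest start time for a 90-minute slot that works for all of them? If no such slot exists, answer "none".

Freya free: 09:00-12:00, 16:00-18:00 (invert busy blocks within the working day).
Hana free: 09:00-13:45, 16:00-18:00.
Freya ∩ Hana: 09:00-12:00, 16:00-18:00.
The first common window of at least 90 minutes is 09:00-12:00, so the earliest start is 09:00.

09:00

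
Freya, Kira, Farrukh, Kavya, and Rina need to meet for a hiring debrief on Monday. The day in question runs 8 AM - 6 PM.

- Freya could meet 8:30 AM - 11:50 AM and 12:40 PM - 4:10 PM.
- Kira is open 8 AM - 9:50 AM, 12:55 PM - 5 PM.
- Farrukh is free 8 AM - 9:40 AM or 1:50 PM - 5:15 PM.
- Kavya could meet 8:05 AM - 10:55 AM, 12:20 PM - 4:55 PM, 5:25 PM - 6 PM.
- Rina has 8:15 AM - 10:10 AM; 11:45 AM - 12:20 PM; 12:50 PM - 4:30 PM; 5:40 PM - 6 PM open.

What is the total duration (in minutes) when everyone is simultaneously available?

210

Freya ∩ Kira: 08:30-09:50, 12:55-16:10.
Freya ∩ Kira ∩ Farrukh: 08:30-09:40, 13:50-16:10.
Freya ∩ Kira ∩ Farrukh ∩ Kavya: 08:30-09:40, 13:50-16:10.
Freya ∩ Kira ∩ Farrukh ∩ Kavya ∩ Rina: 08:30-09:40, 13:50-16:10.
Those are the intersection windows.
Summing the common windows: 70 + 140 = 210 minutes.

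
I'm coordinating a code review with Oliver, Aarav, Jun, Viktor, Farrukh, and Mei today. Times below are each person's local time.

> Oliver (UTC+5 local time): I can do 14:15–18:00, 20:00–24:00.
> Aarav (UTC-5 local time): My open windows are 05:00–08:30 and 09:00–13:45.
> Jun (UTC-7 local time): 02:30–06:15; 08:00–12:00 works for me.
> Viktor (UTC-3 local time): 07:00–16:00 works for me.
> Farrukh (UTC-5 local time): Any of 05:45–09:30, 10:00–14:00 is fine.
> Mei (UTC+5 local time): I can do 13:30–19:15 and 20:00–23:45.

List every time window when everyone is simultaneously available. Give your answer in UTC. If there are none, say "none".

10:45-13:00, 15:00-18:45

Oliver in UTC: 09:15-13:00, 15:00-19:00 (subtract 5h to convert from UTC+5).
Aarav in UTC: 10:00-13:30, 14:00-18:45 (add 5h to convert from UTC-5).
Jun in UTC: 09:30-13:15, 15:00-19:00 (add 7h to convert from UTC-7).
Viktor in UTC: 10:00-19:00 (add 3h to convert from UTC-3).
Farrukh in UTC: 10:45-14:30, 15:00-19:00 (add 5h to convert from UTC-5).
Mei in UTC: 08:30-14:15, 15:00-18:45 (subtract 5h to convert from UTC+5).
Oliver ∩ Aarav: 10:00-13:00, 15:00-18:45.
Oliver ∩ Aarav ∩ Jun: 10:00-13:00, 15:00-18:45.
Oliver ∩ Aarav ∩ Jun ∩ Viktor: 10:00-13:00, 15:00-18:45.
Oliver ∩ Aarav ∩ Jun ∩ Viktor ∩ Farrukh: 10:45-13:00, 15:00-18:45.
Oliver ∩ Aarav ∩ Jun ∩ Viktor ∩ Farrukh ∩ Mei: 10:45-13:00, 15:00-18:45.
So the common availability across everyone is 10:45-13:00, 15:00-18:45.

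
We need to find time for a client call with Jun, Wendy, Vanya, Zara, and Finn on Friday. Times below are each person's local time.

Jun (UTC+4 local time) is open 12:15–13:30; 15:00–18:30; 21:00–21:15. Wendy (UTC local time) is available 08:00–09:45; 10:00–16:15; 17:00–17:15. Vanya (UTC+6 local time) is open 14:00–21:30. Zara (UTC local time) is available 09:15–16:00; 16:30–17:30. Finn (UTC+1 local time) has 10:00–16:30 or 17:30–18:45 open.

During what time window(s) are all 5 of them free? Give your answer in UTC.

09:15-09:30, 11:00-14:30

Jun in UTC: 08:15-09:30, 11:00-14:30, 17:00-17:15 (subtract 4h to convert from UTC+4).
Wendy in UTC: 08:00-09:45, 10:00-16:15, 17:00-17:15.
Vanya in UTC: 08:00-15:30 (subtract 6h to convert from UTC+6).
Zara in UTC: 09:15-16:00, 16:30-17:30.
Finn in UTC: 09:00-15:30, 16:30-17:45 (subtract 1h to convert from UTC+1).
Jun ∩ Wendy: 08:15-09:30, 11:00-14:30, 17:00-17:15.
Jun ∩ Wendy ∩ Vanya: 08:15-09:30, 11:00-14:30.
Jun ∩ Wendy ∩ Vanya ∩ Zara: 09:15-09:30, 11:00-14:30.
Jun ∩ Wendy ∩ Vanya ∩ Zara ∩ Finn: 09:15-09:30, 11:00-14:30.
So the common availability across everyone is 09:15-09:30, 11:00-14:30.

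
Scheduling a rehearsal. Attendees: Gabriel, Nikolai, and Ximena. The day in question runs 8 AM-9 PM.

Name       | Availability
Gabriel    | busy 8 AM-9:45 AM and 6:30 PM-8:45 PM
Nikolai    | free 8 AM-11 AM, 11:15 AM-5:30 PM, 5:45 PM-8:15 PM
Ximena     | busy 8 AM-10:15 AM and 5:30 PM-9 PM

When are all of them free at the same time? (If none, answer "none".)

10:15-11:00, 11:15-17:30

Gabriel free: 09:45-18:30, 20:45-21:00 (invert busy blocks within the working day).
Nikolai free: 08:00-11:00, 11:15-17:30, 17:45-20:15.
Ximena free: 10:15-17:30 (invert busy blocks within the working day).
Gabriel ∩ Nikolai: 09:45-11:00, 11:15-17:30, 17:45-18:30.
Gabriel ∩ Nikolai ∩ Ximena: 10:15-11:00, 11:15-17:30.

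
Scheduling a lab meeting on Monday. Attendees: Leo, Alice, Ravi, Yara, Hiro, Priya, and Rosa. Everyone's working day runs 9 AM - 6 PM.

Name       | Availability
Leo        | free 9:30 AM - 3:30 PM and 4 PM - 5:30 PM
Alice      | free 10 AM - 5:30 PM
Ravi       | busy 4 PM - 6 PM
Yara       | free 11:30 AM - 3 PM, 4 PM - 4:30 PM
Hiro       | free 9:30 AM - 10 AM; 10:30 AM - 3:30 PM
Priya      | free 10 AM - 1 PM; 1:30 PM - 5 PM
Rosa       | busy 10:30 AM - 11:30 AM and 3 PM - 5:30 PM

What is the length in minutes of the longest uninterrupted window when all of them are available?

Leo free: 09:30-15:30, 16:00-17:30.
Alice free: 10:00-17:30.
Ravi free: 09:00-16:00 (invert busy blocks within the working day).
Yara free: 11:30-15:00, 16:00-16:30.
Hiro free: 09:30-10:00, 10:30-15:30.
Priya free: 10:00-13:00, 13:30-17:00.
Rosa free: 09:00-10:30, 11:30-15:00, 17:30-18:00 (invert busy blocks within the working day).
Leo ∩ Alice: 10:00-15:30, 16:00-17:30.
Leo ∩ Alice ∩ Ravi: 10:00-15:30.
Leo ∩ Alice ∩ Ravi ∩ Yara: 11:30-15:00.
Leo ∩ Alice ∩ Ravi ∩ Yara ∩ Hiro: 11:30-15:00.
Leo ∩ Alice ∩ Ravi ∩ Yara ∩ Hiro ∩ Priya: 11:30-13:00, 13:30-15:00.
Leo ∩ Alice ∩ Ravi ∩ Yara ∩ Hiro ∩ Priya ∩ Rosa: 11:30-13:00, 13:30-15:00.
The longest is 11:30-13:00 at 90 minutes.

90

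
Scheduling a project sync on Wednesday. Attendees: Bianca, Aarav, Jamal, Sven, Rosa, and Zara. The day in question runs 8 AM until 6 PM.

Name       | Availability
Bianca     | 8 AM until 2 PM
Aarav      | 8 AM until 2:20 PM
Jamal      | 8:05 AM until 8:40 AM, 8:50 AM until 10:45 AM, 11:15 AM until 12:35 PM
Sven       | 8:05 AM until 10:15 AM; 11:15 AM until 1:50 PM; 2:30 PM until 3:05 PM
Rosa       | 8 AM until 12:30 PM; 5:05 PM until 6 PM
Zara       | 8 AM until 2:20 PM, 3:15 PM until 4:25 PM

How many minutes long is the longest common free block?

Bianca ∩ Aarav: 08:00-14:00.
Bianca ∩ Aarav ∩ Jamal: 08:05-08:40, 08:50-10:45, 11:15-12:35.
Bianca ∩ Aarav ∩ Jamal ∩ Sven: 08:05-08:40, 08:50-10:15, 11:15-12:35.
Bianca ∩ Aarav ∩ Jamal ∩ Sven ∩ Rosa: 08:05-08:40, 08:50-10:15, 11:15-12:30.
Bianca ∩ Aarav ∩ Jamal ∩ Sven ∩ Rosa ∩ Zara: 08:05-08:40, 08:50-10:15, 11:15-12:30.
Those are the intersection windows.
The longest is 08:50-10:15 at 85 minutes.

85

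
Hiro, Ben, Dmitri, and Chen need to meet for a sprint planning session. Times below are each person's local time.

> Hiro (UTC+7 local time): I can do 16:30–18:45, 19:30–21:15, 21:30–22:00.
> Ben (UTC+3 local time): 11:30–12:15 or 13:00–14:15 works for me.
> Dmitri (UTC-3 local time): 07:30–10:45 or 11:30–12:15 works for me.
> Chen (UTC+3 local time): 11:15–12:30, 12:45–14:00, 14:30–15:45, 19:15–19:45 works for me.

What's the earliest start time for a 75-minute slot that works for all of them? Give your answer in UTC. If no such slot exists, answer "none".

none

Hiro in UTC: 09:30-11:45, 12:30-14:15, 14:30-15:00 (subtract 7h to convert from UTC+7).
Ben in UTC: 08:30-09:15, 10:00-11:15 (subtract 3h to convert from UTC+3).
Dmitri in UTC: 10:30-13:45, 14:30-15:15 (add 3h to convert from UTC-3).
Chen in UTC: 08:15-09:30, 09:45-11:00, 11:30-12:45, 16:15-16:45 (subtract 3h to convert from UTC+3).
Hiro ∩ Ben: 10:00-11:15.
Hiro ∩ Ben ∩ Dmitri: 10:30-11:15.
Hiro ∩ Ben ∩ Dmitri ∩ Chen: 10:30-11:00.
So the common availability across everyone is 10:30-11:00.
No common window is at least 75 minutes long.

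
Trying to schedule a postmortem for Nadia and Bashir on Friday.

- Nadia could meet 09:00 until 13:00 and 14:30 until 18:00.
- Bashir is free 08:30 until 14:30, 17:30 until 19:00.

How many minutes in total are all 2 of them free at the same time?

Nadia ∩ Bashir: 09:00-13:00, 17:30-18:00.
Those are the intersection windows.
Summing the common windows: 240 + 30 = 270 minutes.

270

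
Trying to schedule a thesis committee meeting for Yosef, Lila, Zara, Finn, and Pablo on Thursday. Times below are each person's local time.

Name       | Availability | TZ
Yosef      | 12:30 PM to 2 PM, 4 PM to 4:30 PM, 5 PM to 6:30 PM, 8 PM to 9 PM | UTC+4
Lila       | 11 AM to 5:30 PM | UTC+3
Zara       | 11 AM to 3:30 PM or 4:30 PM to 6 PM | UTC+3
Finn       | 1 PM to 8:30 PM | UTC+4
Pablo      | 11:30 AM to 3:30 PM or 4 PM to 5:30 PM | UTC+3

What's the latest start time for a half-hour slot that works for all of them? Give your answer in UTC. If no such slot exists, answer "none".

Yosef in UTC: 08:30-10:00, 12:00-12:30, 13:00-14:30, 16:00-17:00 (subtract 4h to convert from UTC+4).
Lila in UTC: 08:00-14:30 (subtract 3h to convert from UTC+3).
Zara in UTC: 08:00-12:30, 13:30-15:00 (subtract 3h to convert from UTC+3).
Finn in UTC: 09:00-16:30 (subtract 4h to convert from UTC+4).
Pablo in UTC: 08:30-12:30, 13:00-14:30 (subtract 3h to convert from UTC+3).
Yosef ∩ Lila: 08:30-10:00, 12:00-12:30, 13:00-14:30.
Yosef ∩ Lila ∩ Zara: 08:30-10:00, 12:00-12:30, 13:30-14:30.
Yosef ∩ Lila ∩ Zara ∩ Finn: 09:00-10:00, 12:00-12:30, 13:30-14:30.
Yosef ∩ Lila ∩ Zara ∩ Finn ∩ Pablo: 09:00-10:00, 12:00-12:30, 13:30-14:30.
Those are the intersection windows.
The last common window of at least 30 minutes is 13:30-14:30; a 30-minute meeting can start as late as 14:00 and still end by 14:30.

14:00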